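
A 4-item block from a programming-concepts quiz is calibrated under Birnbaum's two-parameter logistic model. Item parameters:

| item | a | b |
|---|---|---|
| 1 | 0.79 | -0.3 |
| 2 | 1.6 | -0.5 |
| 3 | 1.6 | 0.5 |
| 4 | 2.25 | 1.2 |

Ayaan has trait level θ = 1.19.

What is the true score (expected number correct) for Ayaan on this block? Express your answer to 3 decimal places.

P(θ) = 1 / (1 + exp(−a(θ − b)))
P_1 = 1/(1+e^{-1.1771}) = 0.7644
P_2 = 1/(1+e^{-2.7040}) = 0.9373
P_3 = 1/(1+e^{-1.1040}) = 0.7510
P_4 = 1/(1+e^{0.0225}) = 0.4944
E[score] = 0.7644 + 0.9373 + 0.7510 + 0.4944 = 2.9471

2.947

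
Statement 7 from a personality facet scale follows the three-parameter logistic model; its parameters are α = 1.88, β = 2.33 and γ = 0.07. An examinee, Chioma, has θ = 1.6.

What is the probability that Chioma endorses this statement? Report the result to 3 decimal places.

0.258

P(θ) = γ + (1 − γ) · 1 / (1 + exp(−α(θ − β)))
Exponent: 1.88 × (1.6 − 2.33) = -1.3724
1/(1 + e^{1.3724}) = 0.2022
P = 0.07 + 0.93 × 0.2022 = 0.2581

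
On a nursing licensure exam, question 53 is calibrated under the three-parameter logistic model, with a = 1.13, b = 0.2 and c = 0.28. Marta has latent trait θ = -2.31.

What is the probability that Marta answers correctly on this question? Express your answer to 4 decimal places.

P(θ) = c + (1 − c) · 1 / (1 + exp(−a(θ − b)))
Exponent: 1.13 × (-2.31 − 0.2) = -2.8363
1/(1 + e^{2.8363}) = 0.0554
P = 0.28 + 0.72 × 0.0554 = 0.3199

0.3199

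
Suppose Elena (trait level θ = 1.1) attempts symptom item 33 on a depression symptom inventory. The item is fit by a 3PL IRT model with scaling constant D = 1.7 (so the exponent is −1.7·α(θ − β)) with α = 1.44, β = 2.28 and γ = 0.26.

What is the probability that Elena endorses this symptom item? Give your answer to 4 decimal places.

P(θ) = γ + (1 − γ) · 1 / (1 + exp(−D·α(θ − β)))
Exponent: 1.7 × 1.44 × (1.1 − 2.28) = -2.8886
1/(1 + e^{2.8886}) = 0.0527
P = 0.26 + 0.74 × 0.0527 = 0.2990

0.2990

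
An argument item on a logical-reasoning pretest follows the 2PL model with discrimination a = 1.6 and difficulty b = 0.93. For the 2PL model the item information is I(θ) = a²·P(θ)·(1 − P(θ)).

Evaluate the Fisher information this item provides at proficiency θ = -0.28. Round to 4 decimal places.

P = 1/(1+e^{1.9360}) = 0.1261
P(1−P) = 0.1261 × 0.8739 = 0.1102
I = a² × P(1−P) = 1.6² × 0.1102 = 0.28209

0.2821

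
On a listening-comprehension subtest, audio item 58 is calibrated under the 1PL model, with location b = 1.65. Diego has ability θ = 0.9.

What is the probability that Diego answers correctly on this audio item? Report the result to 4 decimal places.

0.3208

P(θ) = 1 / (1 + exp(−(θ − b)))
Exponent: (0.9 − 1.65) = -0.7500
1/(1 + e^{0.7500}) = 0.3208
P = 0.3208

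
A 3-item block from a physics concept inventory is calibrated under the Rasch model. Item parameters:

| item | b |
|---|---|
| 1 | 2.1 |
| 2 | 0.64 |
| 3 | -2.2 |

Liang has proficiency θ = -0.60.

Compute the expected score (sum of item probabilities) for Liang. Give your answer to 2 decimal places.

1.12

P(θ) = 1 / (1 + exp(−(θ − b)))
P_1 = 1/(1+e^{2.7000}) = 0.0630
P_2 = 1/(1+e^{1.2400}) = 0.2244
P_3 = 1/(1+e^{-1.6000}) = 0.8320
E[score] = 0.0630 + 0.2244 + 0.8320 = 1.1194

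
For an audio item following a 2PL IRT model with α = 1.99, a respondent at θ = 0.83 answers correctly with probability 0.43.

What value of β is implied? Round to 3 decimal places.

P(θ) = 1 / (1 + exp(−α(θ − β)))
logit(0.43) = ln(0.43/0.57) = -0.2819
β = θ − logit/(α) = 0.83 − (-0.2819)/1.9900 = 0.9716

0.972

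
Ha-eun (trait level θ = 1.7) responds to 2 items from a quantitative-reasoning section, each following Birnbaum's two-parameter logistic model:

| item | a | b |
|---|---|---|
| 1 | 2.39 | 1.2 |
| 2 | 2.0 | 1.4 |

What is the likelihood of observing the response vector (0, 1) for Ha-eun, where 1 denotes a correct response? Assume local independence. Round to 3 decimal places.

0.150

P(θ) = 1 / (1 + exp(−a(θ − b)))
P_1 = 1/(1+e^{-1.1950}) = 0.7676
P_2 = 1/(1+e^{-0.6000}) = 0.6457
L = (1−P_1) × P_2 = 0.2324 × 0.6457 = 0.15003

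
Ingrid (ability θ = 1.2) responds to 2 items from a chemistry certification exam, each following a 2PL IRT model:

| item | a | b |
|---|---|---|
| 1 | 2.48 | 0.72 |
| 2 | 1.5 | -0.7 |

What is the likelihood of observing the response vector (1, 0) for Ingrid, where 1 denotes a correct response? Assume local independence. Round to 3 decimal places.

P(θ) = 1 / (1 + exp(−a(θ − b)))
P_1 = 1/(1+e^{-1.1904}) = 0.7668
P_2 = 1/(1+e^{-2.8500}) = 0.9453
L = P_1 × (1−P_2) = 0.7668 × 0.0547 = 0.04193

0.042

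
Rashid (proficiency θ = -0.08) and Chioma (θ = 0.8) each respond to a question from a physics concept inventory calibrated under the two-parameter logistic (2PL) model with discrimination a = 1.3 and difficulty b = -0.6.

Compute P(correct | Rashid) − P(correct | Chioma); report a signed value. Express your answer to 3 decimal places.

-0.198

P(θ) = 1 / (1 + exp(−a(θ − b)))
P(Rashid) = 0.6628  [exponent 0.6760]
P(Chioma) = 0.8606  [exponent 1.8200]
Difference = 0.6628 − 0.8606 = -0.1977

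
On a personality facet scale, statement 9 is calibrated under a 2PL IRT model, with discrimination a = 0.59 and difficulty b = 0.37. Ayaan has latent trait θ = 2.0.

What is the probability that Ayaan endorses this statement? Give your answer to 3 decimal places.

0.723

P(θ) = 1 / (1 + exp(−a(θ − b)))
Exponent: 0.59 × (2.0 − 0.37) = 0.9617
1/(1 + e^{-0.9617}) = 0.7235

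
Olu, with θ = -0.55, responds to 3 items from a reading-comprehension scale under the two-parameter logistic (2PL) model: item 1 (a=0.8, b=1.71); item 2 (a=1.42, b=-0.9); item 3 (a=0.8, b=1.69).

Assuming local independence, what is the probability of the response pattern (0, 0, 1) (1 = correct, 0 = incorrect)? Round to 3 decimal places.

P(θ) = 1 / (1 + exp(−a(θ − b)))
P_1 = 1/(1+e^{1.8080}) = 0.1409
P_2 = 1/(1+e^{-0.4970}) = 0.6218
P_3 = 1/(1+e^{1.7920}) = 0.1428
L = (1−P_1) × (1−P_2) × P_3 = 0.8591 × 0.3782 × 0.1428 = 0.04641

0.046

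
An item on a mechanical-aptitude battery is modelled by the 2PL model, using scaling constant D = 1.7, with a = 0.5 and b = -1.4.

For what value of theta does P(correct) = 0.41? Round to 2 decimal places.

P(theta) = 1 / (1 + exp(−D·a(theta − b)))
logit = ln(0.4100/0.5900) = -0.3640
theta = b + logit/(1.7·a) = -1.4 + (-0.3640)/0.8500 = -1.8282

-1.83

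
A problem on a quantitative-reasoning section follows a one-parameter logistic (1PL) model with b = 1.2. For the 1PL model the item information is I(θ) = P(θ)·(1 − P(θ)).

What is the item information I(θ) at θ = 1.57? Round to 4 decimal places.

0.2416

P = 1/(1+e^{-0.3700}) = 0.5915
P(1−P) = 0.5915 × 0.4085 = 0.2416
I = P(1−P) = 0.24164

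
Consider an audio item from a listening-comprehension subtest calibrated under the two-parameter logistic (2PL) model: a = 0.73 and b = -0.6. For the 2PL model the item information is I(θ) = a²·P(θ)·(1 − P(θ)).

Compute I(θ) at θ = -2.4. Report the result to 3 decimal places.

0.089

P = 1/(1+e^{1.3140}) = 0.2118
P(1−P) = 0.2118 × 0.7882 = 0.1670
I = a² × P(1−P) = 0.73² × 0.1670 = 0.08897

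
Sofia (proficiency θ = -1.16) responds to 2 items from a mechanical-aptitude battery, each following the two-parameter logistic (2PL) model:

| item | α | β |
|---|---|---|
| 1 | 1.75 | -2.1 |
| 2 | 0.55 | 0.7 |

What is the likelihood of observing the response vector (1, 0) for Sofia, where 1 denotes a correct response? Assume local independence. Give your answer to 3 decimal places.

0.617

P(θ) = 1 / (1 + exp(−α(θ − β)))
P_1 = 1/(1+e^{-1.6450}) = 0.8382
P_2 = 1/(1+e^{1.0230}) = 0.2644
L = P_1 × (1−P_2) = 0.8382 × 0.7356 = 0.61655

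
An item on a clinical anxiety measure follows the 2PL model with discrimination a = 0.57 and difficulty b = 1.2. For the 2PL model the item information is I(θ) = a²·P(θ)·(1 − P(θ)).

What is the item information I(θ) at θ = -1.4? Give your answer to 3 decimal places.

P = 1/(1+e^{1.4820}) = 0.1851
P(1−P) = 0.1851 × 0.8149 = 0.1509
I = a² × P(1−P) = 0.57² × 0.1509 = 0.04901

0.049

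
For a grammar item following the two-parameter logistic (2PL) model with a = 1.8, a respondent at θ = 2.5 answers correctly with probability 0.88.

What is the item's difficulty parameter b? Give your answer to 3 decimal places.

P(θ) = 1 / (1 + exp(−a(θ − b)))
logit(0.88) = ln(0.88/0.12) = 1.9924
b = θ − logit/(a) = 2.5 − 1.9924/1.8000 = 1.3931

1.393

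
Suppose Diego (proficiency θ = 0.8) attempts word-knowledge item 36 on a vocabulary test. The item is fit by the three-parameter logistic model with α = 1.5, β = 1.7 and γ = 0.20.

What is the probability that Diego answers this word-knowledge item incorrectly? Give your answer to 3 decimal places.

P(θ) = γ + (1 − γ) · 1 / (1 + exp(−α(θ − β)))
Exponent: 1.5 × (0.8 − 1.7) = -1.3500
1/(1 + e^{1.3500}) = 0.2059
P = 0.20 + 0.80 × 0.2059 = 0.3647
P(incorrect) = 1 − 0.3647 = 0.6353

0.635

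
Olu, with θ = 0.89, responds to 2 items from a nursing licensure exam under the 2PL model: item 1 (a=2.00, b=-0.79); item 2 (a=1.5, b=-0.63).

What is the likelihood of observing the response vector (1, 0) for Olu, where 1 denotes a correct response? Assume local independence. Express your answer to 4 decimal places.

0.0897

P(θ) = 1 / (1 + exp(−a(θ − b)))
P_1 = 1/(1+e^{-3.3600}) = 0.9664
P_2 = 1/(1+e^{-2.2800}) = 0.9072
L = P_1 × (1−P_2) = 0.9664 × 0.0928 = 0.08968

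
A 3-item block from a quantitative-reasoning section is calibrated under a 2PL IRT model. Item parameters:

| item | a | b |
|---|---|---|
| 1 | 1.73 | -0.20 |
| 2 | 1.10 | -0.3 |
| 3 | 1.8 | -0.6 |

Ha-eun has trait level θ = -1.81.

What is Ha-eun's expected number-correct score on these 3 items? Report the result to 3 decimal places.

0.319

P(θ) = 1 / (1 + exp(−a(θ − b)))
P_1 = 1/(1+e^{2.7853}) = 0.0581
P_2 = 1/(1+e^{1.6610}) = 0.1596
P_3 = 1/(1+e^{2.1780}) = 0.1017
E[score] = 0.0581 + 0.1596 + 0.1017 = 0.3195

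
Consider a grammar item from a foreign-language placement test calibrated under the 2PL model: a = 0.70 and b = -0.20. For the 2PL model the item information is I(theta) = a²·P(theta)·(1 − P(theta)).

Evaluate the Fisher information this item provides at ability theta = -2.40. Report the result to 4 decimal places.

P = 1/(1+e^{1.5400}) = 0.1765
P(1−P) = 0.1765 × 0.8235 = 0.1454
I = a² × P(1−P) = 0.70² × 0.1454 = 0.07123

0.0712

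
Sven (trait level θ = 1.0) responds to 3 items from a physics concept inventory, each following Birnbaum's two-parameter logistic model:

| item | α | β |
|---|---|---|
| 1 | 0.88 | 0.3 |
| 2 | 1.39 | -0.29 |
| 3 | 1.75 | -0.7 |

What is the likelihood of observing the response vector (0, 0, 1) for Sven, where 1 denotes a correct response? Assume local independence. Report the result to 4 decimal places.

0.0476

P(θ) = 1 / (1 + exp(−α(θ − β)))
P_1 = 1/(1+e^{-0.6160}) = 0.6493
P_2 = 1/(1+e^{-1.7931}) = 0.8573
P_3 = 1/(1+e^{-2.9750}) = 0.9514
L = (1−P_1) × (1−P_2) × P_3 = 0.3507 × 0.1427 × 0.9514 = 0.04761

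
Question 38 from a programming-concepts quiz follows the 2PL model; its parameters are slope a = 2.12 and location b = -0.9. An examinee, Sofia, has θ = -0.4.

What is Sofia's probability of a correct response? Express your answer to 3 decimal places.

P(θ) = 1 / (1 + exp(−a(θ − b)))
Exponent: 2.12 × (-0.4 − (-0.9)) = 1.0600
1/(1 + e^{-1.0600}) = 0.7427

0.743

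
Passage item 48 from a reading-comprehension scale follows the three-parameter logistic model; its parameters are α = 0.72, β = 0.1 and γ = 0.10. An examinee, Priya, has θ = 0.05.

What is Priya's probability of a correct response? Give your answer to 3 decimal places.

P(θ) = γ + (1 − γ) · 1 / (1 + exp(−α(θ − β)))
Exponent: 0.72 × (0.05 − 0.1) = -0.0360
1/(1 + e^{0.0360}) = 0.4910
P = 0.10 + 0.90 × 0.4910 = 0.5419

0.542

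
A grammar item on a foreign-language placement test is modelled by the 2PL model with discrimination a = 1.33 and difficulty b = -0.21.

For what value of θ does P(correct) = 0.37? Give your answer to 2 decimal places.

-0.61

P(θ) = 1 / (1 + exp(−a(θ − b)))
logit = ln(0.3700/0.6300) = -0.5322
θ = b + logit/(a) = -0.21 + (-0.5322)/1.3300 = -0.6102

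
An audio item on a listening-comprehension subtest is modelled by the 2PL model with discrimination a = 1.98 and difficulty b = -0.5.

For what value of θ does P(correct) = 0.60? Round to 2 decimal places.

-0.30

P(θ) = 1 / (1 + exp(−a(θ − b)))
logit = ln(0.6000/0.4000) = 0.4055
θ = b + logit/(a) = -0.5 + 0.4055/1.9800 = -0.2952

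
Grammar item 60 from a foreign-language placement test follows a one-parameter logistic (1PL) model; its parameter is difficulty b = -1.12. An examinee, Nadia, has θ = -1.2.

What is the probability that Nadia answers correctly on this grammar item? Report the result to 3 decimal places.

0.480

P(θ) = 1 / (1 + exp(−(θ − b)))
Exponent: (-1.2 − (-1.12)) = -0.0800
1/(1 + e^{0.0800}) = 0.4800
P = 0.4800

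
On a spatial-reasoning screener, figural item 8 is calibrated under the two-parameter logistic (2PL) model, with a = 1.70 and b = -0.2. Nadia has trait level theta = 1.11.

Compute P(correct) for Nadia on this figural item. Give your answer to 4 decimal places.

0.9026

P(theta) = 1 / (1 + exp(−a(theta − b)))
Exponent: 1.70 × (1.11 − (-0.2)) = 2.2270
1/(1 + e^{-2.2270}) = 0.9026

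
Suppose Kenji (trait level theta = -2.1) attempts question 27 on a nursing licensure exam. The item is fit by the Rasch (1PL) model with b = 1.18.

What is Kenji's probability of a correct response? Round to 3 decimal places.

P(theta) = 1 / (1 + exp(−(theta − b)))
Exponent: (-2.1 − 1.18) = -3.2800
1/(1 + e^{3.2800}) = 0.0363
P = 0.0363

0.036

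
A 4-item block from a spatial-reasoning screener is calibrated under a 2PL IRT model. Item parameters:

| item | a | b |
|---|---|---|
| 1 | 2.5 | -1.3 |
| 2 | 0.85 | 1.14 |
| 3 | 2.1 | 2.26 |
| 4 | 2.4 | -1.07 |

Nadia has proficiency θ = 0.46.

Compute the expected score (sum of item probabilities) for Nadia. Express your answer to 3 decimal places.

P(θ) = 1 / (1 + exp(−a(θ − b)))
P_1 = 1/(1+e^{-4.4000}) = 0.9879
P_2 = 1/(1+e^{0.5780}) = 0.3594
P_3 = 1/(1+e^{3.7800}) = 0.0223
P_4 = 1/(1+e^{-3.6720}) = 0.9752
E[score] = 0.9879 + 0.3594 + 0.0223 + 0.9752 = 2.3448

2.345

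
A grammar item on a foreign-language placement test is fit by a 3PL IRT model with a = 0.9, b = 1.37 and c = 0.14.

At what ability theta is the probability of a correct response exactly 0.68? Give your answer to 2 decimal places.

1.95

P(theta) = c + (1 − c) · 1 / (1 + exp(−a(theta − b)))
Remove guessing floor: (0.68 − 0.14)/(1 − 0.14) = 0.6279
logit = ln(0.6279/0.3721) = 0.5232
theta = b + logit/(a) = 1.37 + 0.5232/0.9000 = 1.9514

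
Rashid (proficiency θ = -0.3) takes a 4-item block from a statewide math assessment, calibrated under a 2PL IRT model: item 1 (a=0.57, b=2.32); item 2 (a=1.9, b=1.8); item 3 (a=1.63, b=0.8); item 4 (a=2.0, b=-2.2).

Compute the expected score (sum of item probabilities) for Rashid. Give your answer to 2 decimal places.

P(θ) = 1 / (1 + exp(−a(θ − b)))
P_1 = 1/(1+e^{1.4934}) = 0.1834
P_2 = 1/(1+e^{3.9900}) = 0.0182
P_3 = 1/(1+e^{1.7930}) = 0.1427
P_4 = 1/(1+e^{-3.8000}) = 0.9781
E[score] = 0.1834 + 0.0182 + 0.1427 + 0.9781 = 1.3224

1.32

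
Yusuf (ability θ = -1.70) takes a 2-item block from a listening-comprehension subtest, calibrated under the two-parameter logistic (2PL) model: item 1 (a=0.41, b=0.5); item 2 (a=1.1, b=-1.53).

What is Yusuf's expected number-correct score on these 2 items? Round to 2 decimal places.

P(θ) = 1 / (1 + exp(−a(θ − b)))
P_1 = 1/(1+e^{0.9020}) = 0.2886
P_2 = 1/(1+e^{0.1870}) = 0.4534
E[score] = 0.2886 + 0.4534 = 0.7420

0.74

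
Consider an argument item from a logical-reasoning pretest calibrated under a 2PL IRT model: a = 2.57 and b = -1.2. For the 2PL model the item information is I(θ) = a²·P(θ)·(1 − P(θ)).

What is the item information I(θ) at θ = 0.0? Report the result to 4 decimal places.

P = 1/(1+e^{-3.0840}) = 0.9562
P(1−P) = 0.9562 × 0.0438 = 0.0419
I = a² × P(1−P) = 2.57² × 0.0419 = 0.27646

0.2765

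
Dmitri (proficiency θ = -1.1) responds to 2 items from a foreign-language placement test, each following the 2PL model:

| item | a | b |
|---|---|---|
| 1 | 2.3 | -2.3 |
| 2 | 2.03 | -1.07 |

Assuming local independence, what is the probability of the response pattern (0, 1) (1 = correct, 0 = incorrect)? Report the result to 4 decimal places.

P(θ) = 1 / (1 + exp(−a(θ − b)))
P_1 = 1/(1+e^{-2.7600}) = 0.9405
P_2 = 1/(1+e^{0.0609}) = 0.4848
L = (1−P_1) × P_2 = 0.0595 × 0.4848 = 0.02886

0.0289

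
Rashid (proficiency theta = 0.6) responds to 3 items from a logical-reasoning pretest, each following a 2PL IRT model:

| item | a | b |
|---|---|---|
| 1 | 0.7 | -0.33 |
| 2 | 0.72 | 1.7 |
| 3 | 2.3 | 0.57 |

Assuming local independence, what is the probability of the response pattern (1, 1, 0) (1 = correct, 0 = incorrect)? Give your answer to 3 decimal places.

P(theta) = 1 / (1 + exp(−a(theta − b)))
P_1 = 1/(1+e^{-0.6510}) = 0.6572
P_2 = 1/(1+e^{0.7920}) = 0.3117
P_3 = 1/(1+e^{-0.0690}) = 0.5172
L = P_1 × P_2 × (1−P_3) = 0.6572 × 0.3117 × 0.4828 = 0.09891

0.099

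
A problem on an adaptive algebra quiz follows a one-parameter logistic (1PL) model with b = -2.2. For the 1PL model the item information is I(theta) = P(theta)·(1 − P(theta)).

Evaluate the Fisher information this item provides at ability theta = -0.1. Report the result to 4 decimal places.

P = 1/(1+e^{-2.1000}) = 0.8909
P(1−P) = 0.8909 × 0.1091 = 0.0972
I = P(1−P) = 0.09719

0.0972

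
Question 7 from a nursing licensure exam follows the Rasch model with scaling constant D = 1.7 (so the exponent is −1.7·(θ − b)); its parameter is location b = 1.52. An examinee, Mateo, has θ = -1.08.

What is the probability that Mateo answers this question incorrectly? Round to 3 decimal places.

P(θ) = 1 / (1 + exp(−D·(θ − b)))
Exponent: 1.7 × (-1.08 − 1.52) = -4.4200
1/(1 + e^{4.4200}) = 0.0119
P = 0.0119
P(incorrect) = 1 − 0.0119 = 0.9881

0.988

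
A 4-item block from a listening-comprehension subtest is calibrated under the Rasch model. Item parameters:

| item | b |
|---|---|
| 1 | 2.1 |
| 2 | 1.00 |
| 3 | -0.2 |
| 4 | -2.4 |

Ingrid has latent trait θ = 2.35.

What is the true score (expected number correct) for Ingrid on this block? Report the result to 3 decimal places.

3.275

P(θ) = 1 / (1 + exp(−(θ − b)))
P_1 = 1/(1+e^{-0.2500}) = 0.5622
P_2 = 1/(1+e^{-1.3500}) = 0.7941
P_3 = 1/(1+e^{-2.5500}) = 0.9276
P_4 = 1/(1+e^{-4.7500}) = 0.9914
E[score] = 0.5622 + 0.7941 + 0.9276 + 0.9914 = 3.2753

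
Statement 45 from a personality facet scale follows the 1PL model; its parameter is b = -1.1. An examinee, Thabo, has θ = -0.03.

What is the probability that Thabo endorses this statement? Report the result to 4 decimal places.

P(θ) = 1 / (1 + exp(−(θ − b)))
Exponent: (-0.03 − (-1.1)) = 1.0700
1/(1 + e^{-1.0700}) = 0.7446
P = 0.7446

0.7446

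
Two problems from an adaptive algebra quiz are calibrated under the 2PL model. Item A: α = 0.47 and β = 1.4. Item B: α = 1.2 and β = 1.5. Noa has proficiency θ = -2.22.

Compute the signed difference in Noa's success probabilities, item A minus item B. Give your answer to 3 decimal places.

0.143

P(θ) = 1 / (1 + exp(−α(θ − β)))
P_A = 0.1543
P_B = 0.0114
P_A − P_B = 0.1429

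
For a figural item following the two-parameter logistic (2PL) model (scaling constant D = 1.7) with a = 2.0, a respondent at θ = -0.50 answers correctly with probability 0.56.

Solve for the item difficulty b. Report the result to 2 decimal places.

-0.57

P(θ) = 1 / (1 + exp(−D·a(θ − b)))
logit(0.56) = ln(0.56/0.44) = 0.2412
b = θ − logit/(1.7·a) = -0.50 − 0.2412/3.4000 = -0.5709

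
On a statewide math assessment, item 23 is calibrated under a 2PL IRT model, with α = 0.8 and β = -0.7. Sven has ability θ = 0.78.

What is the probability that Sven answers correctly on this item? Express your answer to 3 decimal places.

0.766

P(θ) = 1 / (1 + exp(−α(θ − β)))
Exponent: 0.8 × (0.78 − (-0.7)) = 1.1840
1/(1 + e^{-1.1840}) = 0.7657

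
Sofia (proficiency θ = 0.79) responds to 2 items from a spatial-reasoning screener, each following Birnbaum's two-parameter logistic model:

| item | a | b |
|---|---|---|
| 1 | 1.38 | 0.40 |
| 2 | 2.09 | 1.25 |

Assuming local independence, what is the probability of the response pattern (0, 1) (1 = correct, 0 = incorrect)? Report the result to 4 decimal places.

P(θ) = 1 / (1 + exp(−a(θ − b)))
P_1 = 1/(1+e^{-0.5382}) = 0.6314
P_2 = 1/(1+e^{0.9614}) = 0.2766
L = (1−P_1) × P_2 = 0.3686 × 0.2766 = 0.10196

0.1020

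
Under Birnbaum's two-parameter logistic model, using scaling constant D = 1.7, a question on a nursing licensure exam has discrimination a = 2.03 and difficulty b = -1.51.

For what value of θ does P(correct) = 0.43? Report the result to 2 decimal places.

-1.59

P(θ) = 1 / (1 + exp(−D·a(θ − b)))
logit = ln(0.4300/0.5700) = -0.2819
θ = b + logit/(1.7·a) = -1.51 + (-0.2819)/3.4510 = -1.5917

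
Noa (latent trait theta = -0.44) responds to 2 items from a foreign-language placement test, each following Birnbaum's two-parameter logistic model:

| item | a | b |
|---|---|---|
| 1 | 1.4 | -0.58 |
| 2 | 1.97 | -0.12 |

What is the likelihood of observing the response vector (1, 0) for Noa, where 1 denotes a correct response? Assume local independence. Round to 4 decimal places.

P(theta) = 1 / (1 + exp(−a(theta − b)))
P_1 = 1/(1+e^{-0.1960}) = 0.5488
P_2 = 1/(1+e^{0.6304}) = 0.3474
L = P_1 × (1−P_2) = 0.5488 × 0.6526 = 0.35816

0.3582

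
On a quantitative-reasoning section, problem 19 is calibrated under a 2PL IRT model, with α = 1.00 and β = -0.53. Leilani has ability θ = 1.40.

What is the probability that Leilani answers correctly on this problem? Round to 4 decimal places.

0.8732

P(θ) = 1 / (1 + exp(−α(θ − β)))
Exponent: 1.00 × (1.40 − (-0.53)) = 1.9300
1/(1 + e^{-1.9300}) = 0.8732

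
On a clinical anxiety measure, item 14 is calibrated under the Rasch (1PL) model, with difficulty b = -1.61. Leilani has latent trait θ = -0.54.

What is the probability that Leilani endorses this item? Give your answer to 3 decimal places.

P(θ) = 1 / (1 + exp(−(θ − b)))
Exponent: (-0.54 − (-1.61)) = 1.0700
1/(1 + e^{-1.0700}) = 0.7446
P = 0.7446

0.745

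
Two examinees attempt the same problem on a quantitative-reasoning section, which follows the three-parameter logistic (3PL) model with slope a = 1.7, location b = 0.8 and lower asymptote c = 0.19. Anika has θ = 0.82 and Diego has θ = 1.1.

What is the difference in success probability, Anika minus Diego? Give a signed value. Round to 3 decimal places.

-0.094

P(θ) = c + (1 − c) · 1 / (1 + exp(−a(θ − b)))
P(Anika) = 0.6019  [exponent 0.0340]
P(Diego) = 0.6961  [exponent 0.5100]
Difference = 0.6019 − 0.6961 = -0.0942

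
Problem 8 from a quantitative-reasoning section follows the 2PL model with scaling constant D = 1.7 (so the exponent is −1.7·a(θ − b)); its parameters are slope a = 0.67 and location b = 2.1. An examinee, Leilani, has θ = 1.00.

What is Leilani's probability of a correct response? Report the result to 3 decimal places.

P(θ) = 1 / (1 + exp(−D·a(θ − b)))
Exponent: 1.7 × 0.67 × (1.00 − 2.1) = -1.2529
1/(1 + e^{1.2529}) = 0.2222
P = 0.2222

0.222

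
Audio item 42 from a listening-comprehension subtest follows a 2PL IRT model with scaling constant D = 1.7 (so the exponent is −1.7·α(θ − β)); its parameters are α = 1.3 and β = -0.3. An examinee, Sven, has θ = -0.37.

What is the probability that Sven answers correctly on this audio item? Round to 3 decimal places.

P(θ) = 1 / (1 + exp(−D·α(θ − β)))
Exponent: 1.7 × 1.3 × (-0.37 − (-0.3)) = -0.1547
1/(1 + e^{0.1547}) = 0.4614
P = 0.4614

0.461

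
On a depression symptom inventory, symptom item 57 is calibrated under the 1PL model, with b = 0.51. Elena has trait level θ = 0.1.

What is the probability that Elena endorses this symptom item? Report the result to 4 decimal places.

0.3989

P(θ) = 1 / (1 + exp(−(θ − b)))
Exponent: (0.1 − 0.51) = -0.4100
1/(1 + e^{0.4100}) = 0.3989
P = 0.3989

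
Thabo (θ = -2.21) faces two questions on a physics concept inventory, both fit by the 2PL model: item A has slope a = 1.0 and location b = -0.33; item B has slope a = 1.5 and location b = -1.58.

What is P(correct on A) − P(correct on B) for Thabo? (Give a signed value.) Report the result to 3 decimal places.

P(θ) = 1 / (1 + exp(−a(θ − b)))
P_A = 0.1324
P_B = 0.2799
P_A − P_B = -0.1475

-0.148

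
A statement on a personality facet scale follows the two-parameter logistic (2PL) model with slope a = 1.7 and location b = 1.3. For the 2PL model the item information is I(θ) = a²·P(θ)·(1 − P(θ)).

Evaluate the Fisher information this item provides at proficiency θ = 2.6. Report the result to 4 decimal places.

0.2575

P = 1/(1+e^{-2.2100}) = 0.9011
P(1−P) = 0.9011 × 0.0989 = 0.0891
I = a² × P(1−P) = 1.7² × 0.0891 = 0.25745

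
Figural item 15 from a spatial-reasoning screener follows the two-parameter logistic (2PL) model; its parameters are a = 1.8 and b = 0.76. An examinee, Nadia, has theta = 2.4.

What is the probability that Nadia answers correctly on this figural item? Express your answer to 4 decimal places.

P(theta) = 1 / (1 + exp(−a(theta − b)))
Exponent: 1.8 × (2.4 − 0.76) = 2.9520
1/(1 + e^{-2.9520}) = 0.9504

0.9504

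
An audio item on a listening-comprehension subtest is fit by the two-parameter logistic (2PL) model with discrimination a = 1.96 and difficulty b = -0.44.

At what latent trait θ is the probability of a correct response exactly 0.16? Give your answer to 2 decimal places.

P(θ) = 1 / (1 + exp(−a(θ − b)))
logit = ln(0.1600/0.8400) = -1.6582
θ = b + logit/(a) = -0.44 + (-1.6582)/1.9600 = -1.2860

-1.29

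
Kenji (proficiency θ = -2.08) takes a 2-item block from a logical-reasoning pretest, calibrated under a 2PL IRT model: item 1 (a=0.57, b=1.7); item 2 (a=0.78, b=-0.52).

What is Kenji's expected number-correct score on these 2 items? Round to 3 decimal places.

P(θ) = 1 / (1 + exp(−a(θ − b)))
P_1 = 1/(1+e^{2.1546}) = 0.1039
P_2 = 1/(1+e^{1.2168}) = 0.2285
E[score] = 0.1039 + 0.2285 = 0.3324

0.332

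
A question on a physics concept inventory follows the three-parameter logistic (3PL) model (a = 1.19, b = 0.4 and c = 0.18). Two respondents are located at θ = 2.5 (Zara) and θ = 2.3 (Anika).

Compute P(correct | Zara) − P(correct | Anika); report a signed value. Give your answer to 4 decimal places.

P(θ) = c + (1 − c) · 1 / (1 + exp(−a(θ − b)))
P(Zara) = 0.9377  [exponent 2.4990]
P(Anika) = 0.9226  [exponent 2.2610]
Difference = 0.9377 − 0.9226 = 0.0152

0.0152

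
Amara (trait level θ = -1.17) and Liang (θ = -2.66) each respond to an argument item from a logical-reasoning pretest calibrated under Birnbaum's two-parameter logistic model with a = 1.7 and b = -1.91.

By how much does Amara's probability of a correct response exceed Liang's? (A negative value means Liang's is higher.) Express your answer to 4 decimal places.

0.5603

P(θ) = 1 / (1 + exp(−a(θ − b)))
P(Amara) = 0.7787  [exponent 1.2580]
P(Liang) = 0.2184  [exponent -1.2750]
Difference = 0.7787 − 0.2184 = 0.5603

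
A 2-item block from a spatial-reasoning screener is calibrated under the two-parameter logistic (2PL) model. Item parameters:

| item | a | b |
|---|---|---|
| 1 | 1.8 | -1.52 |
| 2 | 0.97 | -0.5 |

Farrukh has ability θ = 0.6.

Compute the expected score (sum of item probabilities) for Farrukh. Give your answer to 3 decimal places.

1.722

P(θ) = 1 / (1 + exp(−a(θ − b)))
P_1 = 1/(1+e^{-3.8160}) = 0.9785
P_2 = 1/(1+e^{-1.0670}) = 0.7440
E[score] = 0.9785 + 0.7440 = 1.7225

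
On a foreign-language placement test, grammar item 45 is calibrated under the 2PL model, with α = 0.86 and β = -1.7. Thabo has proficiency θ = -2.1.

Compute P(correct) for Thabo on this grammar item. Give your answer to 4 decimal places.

0.4148

P(θ) = 1 / (1 + exp(−α(θ − β)))
Exponent: 0.86 × (-2.1 − (-1.7)) = -0.3440
1/(1 + e^{0.3440}) = 0.4148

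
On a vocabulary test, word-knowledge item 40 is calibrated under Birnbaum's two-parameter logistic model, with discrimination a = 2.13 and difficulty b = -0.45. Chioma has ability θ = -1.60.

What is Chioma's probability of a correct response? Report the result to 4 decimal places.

0.0795

P(θ) = 1 / (1 + exp(−a(θ − b)))
Exponent: 2.13 × (-1.60 − (-0.45)) = -2.4495
1/(1 + e^{2.4495}) = 0.0795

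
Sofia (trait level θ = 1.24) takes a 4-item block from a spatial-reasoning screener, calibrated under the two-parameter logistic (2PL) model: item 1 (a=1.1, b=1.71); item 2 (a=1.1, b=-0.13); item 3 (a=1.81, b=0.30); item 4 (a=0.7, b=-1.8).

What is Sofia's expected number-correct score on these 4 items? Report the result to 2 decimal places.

2.93

P(θ) = 1 / (1 + exp(−a(θ − b)))
P_1 = 1/(1+e^{0.5170}) = 0.3736
P_2 = 1/(1+e^{-1.5070}) = 0.8186
P_3 = 1/(1+e^{-1.7014}) = 0.8457
P_4 = 1/(1+e^{-2.1280}) = 0.8936
E[score] = 0.3736 + 0.8186 + 0.8457 + 0.8936 = 2.9315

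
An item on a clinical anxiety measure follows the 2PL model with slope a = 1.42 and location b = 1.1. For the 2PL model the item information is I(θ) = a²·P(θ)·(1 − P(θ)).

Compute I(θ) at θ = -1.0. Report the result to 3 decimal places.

0.093

P = 1/(1+e^{2.9820}) = 0.0482
P(1−P) = 0.0482 × 0.9518 = 0.0459
I = a² × P(1−P) = 1.42² × 0.0459 = 0.09259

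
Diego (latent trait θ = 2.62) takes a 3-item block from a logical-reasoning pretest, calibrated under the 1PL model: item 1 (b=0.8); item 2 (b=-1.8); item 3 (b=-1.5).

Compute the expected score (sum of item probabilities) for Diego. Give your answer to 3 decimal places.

P(θ) = 1 / (1 + exp(−(θ − b)))
P_1 = 1/(1+e^{-1.8200}) = 0.8606
P_2 = 1/(1+e^{-4.4200}) = 0.9881
P_3 = 1/(1+e^{-4.1200}) = 0.9840
E[score] = 0.8606 + 0.9881 + 0.9840 = 2.8327

2.833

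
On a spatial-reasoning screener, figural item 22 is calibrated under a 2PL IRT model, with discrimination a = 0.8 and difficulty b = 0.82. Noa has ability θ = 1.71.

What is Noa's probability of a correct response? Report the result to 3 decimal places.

0.671

P(θ) = 1 / (1 + exp(−a(θ − b)))
Exponent: 0.8 × (1.71 − 0.82) = 0.7120
1/(1 + e^{-0.7120}) = 0.6708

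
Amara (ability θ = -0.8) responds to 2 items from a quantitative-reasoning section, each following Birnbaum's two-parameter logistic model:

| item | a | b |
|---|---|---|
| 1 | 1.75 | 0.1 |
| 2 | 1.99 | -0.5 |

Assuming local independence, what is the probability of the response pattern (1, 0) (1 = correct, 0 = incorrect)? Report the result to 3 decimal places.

0.111

P(θ) = 1 / (1 + exp(−a(θ − b)))
P_1 = 1/(1+e^{1.5750}) = 0.1715
P_2 = 1/(1+e^{0.5970}) = 0.3550
L = P_1 × (1−P_2) = 0.1715 × 0.6450 = 0.11062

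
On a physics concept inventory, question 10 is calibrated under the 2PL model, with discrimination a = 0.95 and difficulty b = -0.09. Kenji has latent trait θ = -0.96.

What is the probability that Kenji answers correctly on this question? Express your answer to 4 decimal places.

0.3044

P(θ) = 1 / (1 + exp(−a(θ − b)))
Exponent: 0.95 × (-0.96 − (-0.09)) = -0.8265
1/(1 + e^{0.8265}) = 0.3044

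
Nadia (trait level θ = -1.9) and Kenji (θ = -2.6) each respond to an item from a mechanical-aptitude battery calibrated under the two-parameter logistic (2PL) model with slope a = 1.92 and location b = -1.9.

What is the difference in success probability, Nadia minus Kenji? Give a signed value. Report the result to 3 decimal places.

P(θ) = 1 / (1 + exp(−a(θ − b)))
P(Nadia) = 0.5000  [exponent 0.0000]
P(Kenji) = 0.2069  [exponent -1.3440]
Difference = 0.5000 − 0.2069 = 0.2931

0.293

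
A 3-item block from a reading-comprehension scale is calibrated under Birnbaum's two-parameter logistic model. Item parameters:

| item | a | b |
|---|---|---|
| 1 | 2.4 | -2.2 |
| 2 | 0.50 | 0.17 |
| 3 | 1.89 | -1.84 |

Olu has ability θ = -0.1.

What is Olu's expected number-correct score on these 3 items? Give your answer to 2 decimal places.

2.42

P(θ) = 1 / (1 + exp(−a(θ − b)))
P_1 = 1/(1+e^{-5.0400}) = 0.9936
P_2 = 1/(1+e^{0.1350}) = 0.4663
P_3 = 1/(1+e^{-3.2886}) = 0.9640
E[score] = 0.9936 + 0.4663 + 0.9640 = 2.4239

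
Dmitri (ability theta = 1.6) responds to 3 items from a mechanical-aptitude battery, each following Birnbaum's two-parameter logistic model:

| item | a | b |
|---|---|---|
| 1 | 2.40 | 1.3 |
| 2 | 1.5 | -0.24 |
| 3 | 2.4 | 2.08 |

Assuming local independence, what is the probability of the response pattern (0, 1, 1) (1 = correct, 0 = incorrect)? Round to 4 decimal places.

0.0739

P(theta) = 1 / (1 + exp(−a(theta − b)))
P_1 = 1/(1+e^{-0.7200}) = 0.6726
P_2 = 1/(1+e^{-2.7600}) = 0.9405
P_3 = 1/(1+e^{1.1520}) = 0.2401
L = (1−P_1) × P_2 × P_3 = 0.3274 × 0.9405 × 0.2401 = 0.07394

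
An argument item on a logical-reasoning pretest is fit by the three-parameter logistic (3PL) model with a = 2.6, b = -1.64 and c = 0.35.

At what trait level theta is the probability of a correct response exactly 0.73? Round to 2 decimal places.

P(theta) = c + (1 − c) · 1 / (1 + exp(−a(theta − b)))
Remove guessing floor: (0.73 − 0.35)/(1 − 0.35) = 0.5846
logit = ln(0.5846/0.4154) = 0.3417
theta = b + logit/(a) = -1.64 + 0.3417/2.6000 = -1.5086

-1.51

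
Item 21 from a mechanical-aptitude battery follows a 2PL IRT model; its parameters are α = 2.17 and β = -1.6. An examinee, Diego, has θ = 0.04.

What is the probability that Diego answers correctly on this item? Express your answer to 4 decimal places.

P(θ) = 1 / (1 + exp(−α(θ − β)))
Exponent: 2.17 × (0.04 − (-1.6)) = 3.5588
1/(1 + e^{-3.5588}) = 0.9723

0.9723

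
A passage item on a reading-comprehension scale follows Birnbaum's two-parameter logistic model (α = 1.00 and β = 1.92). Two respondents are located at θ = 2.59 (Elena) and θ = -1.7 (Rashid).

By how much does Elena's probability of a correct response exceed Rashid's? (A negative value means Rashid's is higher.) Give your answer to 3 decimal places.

0.635

P(θ) = 1 / (1 + exp(−α(θ − β)))
P(Elena) = 0.6615  [exponent 0.6700]
P(Rashid) = 0.0261  [exponent -3.6200]
Difference = 0.6615 − 0.0261 = 0.6354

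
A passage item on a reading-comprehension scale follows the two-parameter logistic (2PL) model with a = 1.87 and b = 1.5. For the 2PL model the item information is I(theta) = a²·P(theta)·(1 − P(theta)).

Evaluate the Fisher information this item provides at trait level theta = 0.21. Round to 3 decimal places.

P = 1/(1+e^{2.4123}) = 0.0822
P(1−P) = 0.0822 × 0.9178 = 0.0755
I = a² × P(1−P) = 1.87² × 0.0755 = 0.26393

0.264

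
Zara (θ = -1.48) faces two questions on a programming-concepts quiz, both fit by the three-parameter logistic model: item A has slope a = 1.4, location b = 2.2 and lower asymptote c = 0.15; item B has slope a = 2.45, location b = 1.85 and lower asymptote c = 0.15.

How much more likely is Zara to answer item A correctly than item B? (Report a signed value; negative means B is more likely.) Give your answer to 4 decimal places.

0.0046

P(θ) = c + (1 − c) · 1 / (1 + exp(−a(θ − b)))
P_A = 0.1549
P_B = 0.1502
P_A − P_B = 0.0046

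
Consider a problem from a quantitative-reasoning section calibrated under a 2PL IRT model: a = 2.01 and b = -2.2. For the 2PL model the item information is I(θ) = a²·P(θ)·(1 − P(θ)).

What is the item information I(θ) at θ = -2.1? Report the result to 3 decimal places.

P = 1/(1+e^{-0.2010}) = 0.5501
P(1−P) = 0.5501 × 0.4499 = 0.2475
I = a² × P(1−P) = 2.01² × 0.2475 = 0.99989

1.000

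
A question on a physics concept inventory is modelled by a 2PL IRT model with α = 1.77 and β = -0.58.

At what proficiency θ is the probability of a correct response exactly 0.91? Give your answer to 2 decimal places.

0.73

P(θ) = 1 / (1 + exp(−α(θ − β)))
logit = ln(0.9100/0.0900) = 2.3136
θ = β + logit/(α) = -0.58 + 2.3136/1.7700 = 0.7271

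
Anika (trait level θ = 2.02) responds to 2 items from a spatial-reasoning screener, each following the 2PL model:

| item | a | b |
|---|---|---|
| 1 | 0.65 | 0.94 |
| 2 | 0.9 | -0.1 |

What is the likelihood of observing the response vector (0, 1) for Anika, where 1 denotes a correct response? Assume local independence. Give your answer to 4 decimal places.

P(θ) = 1 / (1 + exp(−a(θ − b)))
P_1 = 1/(1+e^{-0.7020}) = 0.6686
P_2 = 1/(1+e^{-1.9080}) = 0.8708
L = (1−P_1) × P_2 = 0.3314 × 0.8708 = 0.28855

0.2886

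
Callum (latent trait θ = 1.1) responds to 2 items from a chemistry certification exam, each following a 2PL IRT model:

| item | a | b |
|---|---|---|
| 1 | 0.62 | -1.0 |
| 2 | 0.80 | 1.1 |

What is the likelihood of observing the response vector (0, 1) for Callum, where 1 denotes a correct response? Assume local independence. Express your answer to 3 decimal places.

0.107

P(θ) = 1 / (1 + exp(−a(θ − b)))
P_1 = 1/(1+e^{-1.3020}) = 0.7862
P_2 = 1/(1+e^{0.0000}) = 0.5000
L = (1−P_1) × P_2 = 0.2138 × 0.5000 = 0.10691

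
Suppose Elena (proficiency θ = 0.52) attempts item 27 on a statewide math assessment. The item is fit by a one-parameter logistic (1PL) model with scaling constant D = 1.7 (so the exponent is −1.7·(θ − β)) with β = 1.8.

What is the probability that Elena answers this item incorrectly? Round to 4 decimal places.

P(θ) = 1 / (1 + exp(−D·(θ − β)))
Exponent: 1.7 × (0.52 − 1.8) = -2.1760
1/(1 + e^{2.1760}) = 0.1019
P = 0.1019
P(incorrect) = 1 − 0.1019 = 0.8981

0.8981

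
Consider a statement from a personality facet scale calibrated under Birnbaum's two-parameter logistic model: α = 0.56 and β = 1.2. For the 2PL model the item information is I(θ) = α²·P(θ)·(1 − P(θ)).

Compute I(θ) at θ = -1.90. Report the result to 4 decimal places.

P = 1/(1+e^{1.7360}) = 0.1498
P(1−P) = 0.1498 × 0.8502 = 0.1274
I = α² × P(1−P) = 0.56² × 0.1274 = 0.03994

0.0399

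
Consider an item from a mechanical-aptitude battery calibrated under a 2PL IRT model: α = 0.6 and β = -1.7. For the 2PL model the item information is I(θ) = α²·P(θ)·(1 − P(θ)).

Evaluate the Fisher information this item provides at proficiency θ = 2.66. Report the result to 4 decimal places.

0.0229

P = 1/(1+e^{-2.6160}) = 0.9319
P(1−P) = 0.9319 × 0.0681 = 0.0635
I = α² × P(1−P) = 0.6² × 0.0635 = 0.02285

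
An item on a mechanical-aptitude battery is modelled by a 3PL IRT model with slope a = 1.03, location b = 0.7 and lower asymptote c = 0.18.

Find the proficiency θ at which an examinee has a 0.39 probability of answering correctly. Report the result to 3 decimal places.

P(θ) = c + (1 − c) · 1 / (1 + exp(−a(θ − b)))
Remove guessing floor: (0.39 − 0.18)/(1 − 0.18) = 0.2561
logit = ln(0.2561/0.7439) = -1.0664
θ = b + logit/(a) = 0.7 + (-1.0664)/1.0300 = -0.3353

-0.335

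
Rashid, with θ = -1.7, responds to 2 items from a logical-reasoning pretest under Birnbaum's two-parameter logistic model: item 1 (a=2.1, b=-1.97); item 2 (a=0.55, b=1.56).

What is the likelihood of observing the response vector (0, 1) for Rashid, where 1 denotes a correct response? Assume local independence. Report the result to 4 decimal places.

P(θ) = 1 / (1 + exp(−a(θ − b)))
P_1 = 1/(1+e^{-0.5670}) = 0.6381
P_2 = 1/(1+e^{1.7930}) = 0.1427
L = (1−P_1) × P_2 = 0.3619 × 0.1427 = 0.05165

0.0516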